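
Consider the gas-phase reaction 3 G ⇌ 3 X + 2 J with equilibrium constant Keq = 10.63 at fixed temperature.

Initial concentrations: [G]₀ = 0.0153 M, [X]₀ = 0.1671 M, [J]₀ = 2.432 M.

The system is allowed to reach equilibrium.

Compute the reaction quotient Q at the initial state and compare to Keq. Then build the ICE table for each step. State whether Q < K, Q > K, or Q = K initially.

Q₀ = 7705 vs Keq = 10.63 ⇒ Q>K, reverse
Step 1:
                    G           X           J
  Initial      0.0153      0.1671       2.432
  Change      0.06646    -0.06646    -0.04431
  Equil       0.08176      0.1006       2.388
  solve Keq expr → x = -0.02215; check Q = 10.63

Q₀ = 7705; Q > K (proceeds reverse)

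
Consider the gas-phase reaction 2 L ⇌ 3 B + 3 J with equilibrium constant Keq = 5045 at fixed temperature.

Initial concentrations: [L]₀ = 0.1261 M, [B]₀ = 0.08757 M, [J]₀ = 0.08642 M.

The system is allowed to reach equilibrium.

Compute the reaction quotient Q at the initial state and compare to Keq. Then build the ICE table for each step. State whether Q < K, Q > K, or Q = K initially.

Q₀ = 2.7257e-05 vs Keq = 5045 ⇒ Q<K, forward
Step 1:
                    L           B           J
  init         0.1261     0.08757     0.08642
  Δ           -0.1258      0.1887      0.1887
  eq       2.9505e-04      0.2763      0.2751
  solve Keq expr → x = 0.0629; check Q = 5045

Q₀ = 2.7257e-05; Q < K (proceeds forward)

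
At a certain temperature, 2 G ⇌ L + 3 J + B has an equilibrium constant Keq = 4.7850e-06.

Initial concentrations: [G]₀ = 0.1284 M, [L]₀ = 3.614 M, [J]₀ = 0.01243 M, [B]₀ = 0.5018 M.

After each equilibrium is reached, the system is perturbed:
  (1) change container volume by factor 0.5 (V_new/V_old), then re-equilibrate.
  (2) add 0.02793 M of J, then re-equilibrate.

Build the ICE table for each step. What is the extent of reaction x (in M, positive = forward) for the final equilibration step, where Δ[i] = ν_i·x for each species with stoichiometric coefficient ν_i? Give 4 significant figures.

x = -0.009251 M

Q₀ = 2.1125e-04 vs Keq = 4.7850e-06 ⇒ Q>K, reverse
Step 1:
                   G          L          J          B
  I           0.1284      3.614    0.01243     0.5018
  C         0.005866  -0.002933  -0.008799  -0.002933
  E           0.1343      3.611   0.003631     0.4989
  solve Keq expr → x = -0.002933; check Q = 4.7850e-06
Then change container volume by factor 0.5 (V_new/V_old).
Step 2:
                   G          L          J          B
  I           0.2685      7.222   0.007263     0.9977
  C         0.002405  -0.001203  -0.003608  -0.001203
  E           0.2709      7.221   0.003655     0.9965
  solve Keq expr → x = -0.001203; check Q = 4.7850e-06
Then add 0.02793 M of J.
Step 3:
                   G          L          J          B
  I           0.2709      7.221    0.03158     0.9965
  C           0.0185  -0.009251   -0.02775  -0.009251
  E           0.2894      7.212   0.003833     0.9873
  solve Keq expr → x = -0.009251; check Q = 4.7850e-06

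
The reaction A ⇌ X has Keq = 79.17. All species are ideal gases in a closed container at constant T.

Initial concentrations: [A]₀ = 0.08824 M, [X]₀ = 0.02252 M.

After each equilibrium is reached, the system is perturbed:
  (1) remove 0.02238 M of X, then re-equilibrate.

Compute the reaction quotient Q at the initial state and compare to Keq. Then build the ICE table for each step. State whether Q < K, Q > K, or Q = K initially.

Q₀ = 0.2552; Q < K (proceeds forward)

Q₀ = 0.2552 vs Keq = 79.17 ⇒ Q<K, forward
Step 1:
                    A           X
  I           0.08824     0.02252
  C          -0.08686     0.08686
  E          0.001382      0.1094
  solve Keq expr → x = 0.08686; check Q = 79.17
Then remove 0.02238 M of X.
Step 2:
                    A           X
  I          0.001382       0.087
  C       -2.7916e-04  2.7916e-04
  E          0.001102     0.08728
  solve Keq expr → x = 2.7916e-04; check Q = 79.17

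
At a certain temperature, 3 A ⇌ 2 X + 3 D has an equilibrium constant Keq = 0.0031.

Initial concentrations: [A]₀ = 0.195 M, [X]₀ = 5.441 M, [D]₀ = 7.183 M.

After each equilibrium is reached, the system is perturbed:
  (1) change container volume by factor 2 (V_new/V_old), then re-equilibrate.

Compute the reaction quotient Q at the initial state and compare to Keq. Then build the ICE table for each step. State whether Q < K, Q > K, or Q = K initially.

Q₀ = 1.4797e+06; Q > K (proceeds reverse)

Q₀ = 1.4797e+06 vs Keq = 0.0031 ⇒ Q>K, reverse
Step 1:
                    A           X           D
  Initial       0.195       5.441       7.183
  Change        6.344      -4.229      -6.344
  Equil         6.539       1.212      0.8389
  solve Keq expr → x = -2.115; check Q = 0.0031
Then change container volume by factor 2 (V_new/V_old).
Step 2:
                    A           X           D
  Initial        3.27      0.6058      0.4195
  Change      -0.1528      0.1019      0.1528
  Equil         3.117      0.7077      0.5723
  solve Keq expr → x = 0.05093; check Q = 0.0031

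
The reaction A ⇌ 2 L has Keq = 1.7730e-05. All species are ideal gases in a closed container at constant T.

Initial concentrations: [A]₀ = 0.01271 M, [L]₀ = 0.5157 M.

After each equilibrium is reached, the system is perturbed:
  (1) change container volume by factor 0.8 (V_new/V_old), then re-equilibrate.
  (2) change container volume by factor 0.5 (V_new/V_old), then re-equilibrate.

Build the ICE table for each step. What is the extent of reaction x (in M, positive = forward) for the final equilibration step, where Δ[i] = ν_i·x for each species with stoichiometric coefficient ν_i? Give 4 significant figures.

Q₀ = 20.92 vs Keq = 1.7730e-05 ⇒ Q>K, reverse
Step 1:
                   A          L
  Initial    0.01271     0.5157
  Change      0.2568    -0.5135
  Equil       0.2695   0.002186
  solve Keq expr → x = -0.2568; check Q = 1.7730e-05
Then change container volume by factor 0.8 (V_new/V_old).
Step 2:
                   A          L
  Initial     0.3368   0.002732
  Change  1.4396e-04 -2.8793e-04
  Equil        0.337   0.002444
  solve Keq expr → x = -1.4396e-04; check Q = 1.7730e-05
Then change container volume by factor 0.5 (V_new/V_old).
Step 3:
                   A          L
  Initial      0.674   0.004889
  Change  7.1500e-04   -0.00143
  Equil       0.6747   0.003459
  solve Keq expr → x = -7.1500e-04; check Q = 1.7730e-05

x = -7.1500e-04 M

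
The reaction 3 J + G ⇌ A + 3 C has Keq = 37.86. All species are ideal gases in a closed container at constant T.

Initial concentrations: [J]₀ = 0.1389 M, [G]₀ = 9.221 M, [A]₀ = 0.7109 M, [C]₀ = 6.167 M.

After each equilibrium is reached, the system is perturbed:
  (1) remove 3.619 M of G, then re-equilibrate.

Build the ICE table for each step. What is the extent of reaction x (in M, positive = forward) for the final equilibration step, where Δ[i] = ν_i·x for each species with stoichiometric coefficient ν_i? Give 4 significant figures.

x = -0.02921 M

Q₀ = 6748 vs Keq = 37.86 ⇒ Q>K, reverse
Step 1:
                   J          G          A          C
  I           0.1389      9.221     0.7109      6.167
  C           0.5114     0.1705    -0.1705    -0.5114
  E           0.6503      9.391     0.5404      5.656
  solve Keq expr → x = -0.1705; check Q = 37.86
Then remove 3.619 M of G.
Step 2:
                   J          G          A          C
  I           0.6503      5.772     0.5404      5.656
  C          0.08763    0.02921   -0.02921   -0.08763
  E           0.7379      5.802     0.5112      5.568
  solve Keq expr → x = -0.02921; check Q = 37.86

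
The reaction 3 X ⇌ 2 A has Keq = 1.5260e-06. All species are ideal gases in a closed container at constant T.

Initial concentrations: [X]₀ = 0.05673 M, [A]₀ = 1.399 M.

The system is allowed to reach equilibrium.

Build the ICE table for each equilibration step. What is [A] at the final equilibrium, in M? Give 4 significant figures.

Q₀ = 1.0720e+04 vs Keq = 1.5260e-06 ⇒ Q>K, reverse
Step 1:
                  X         A
  I         0.05673     1.399
  C           2.093    -1.395
  E           2.149  0.003893
  solve Keq expr → x = -0.6976; check Q = 1.5260e-06

[A]_eq = 0.003893 M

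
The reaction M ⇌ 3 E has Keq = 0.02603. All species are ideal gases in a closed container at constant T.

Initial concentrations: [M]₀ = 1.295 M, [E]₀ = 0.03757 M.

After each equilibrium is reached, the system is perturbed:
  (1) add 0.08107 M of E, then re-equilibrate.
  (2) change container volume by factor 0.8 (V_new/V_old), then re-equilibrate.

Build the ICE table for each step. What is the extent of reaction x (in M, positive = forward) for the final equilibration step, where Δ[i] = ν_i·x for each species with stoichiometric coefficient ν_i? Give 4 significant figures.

Q₀ = 4.0950e-05 vs Keq = 0.02603 ⇒ Q<K, forward
Step 1:
                    M           E
  I             1.295     0.03757
  C          -0.09253      0.2776
  E             1.202      0.3151
  solve Keq expr → x = 0.09253; check Q = 0.02603
Then add 0.08107 M of E.
Step 2:
                    M           E
  I             1.202      0.3962
  C           0.02626    -0.07879
  E             1.229      0.3174
  solve Keq expr → x = -0.02626; check Q = 0.02603
Then change container volume by factor 0.8 (V_new/V_old).
Step 3:
                    M           E
  I             1.536      0.3968
  C           0.01784    -0.05353
  E             1.554      0.3433
  solve Keq expr → x = -0.01784; check Q = 0.02603

x = -0.01784 M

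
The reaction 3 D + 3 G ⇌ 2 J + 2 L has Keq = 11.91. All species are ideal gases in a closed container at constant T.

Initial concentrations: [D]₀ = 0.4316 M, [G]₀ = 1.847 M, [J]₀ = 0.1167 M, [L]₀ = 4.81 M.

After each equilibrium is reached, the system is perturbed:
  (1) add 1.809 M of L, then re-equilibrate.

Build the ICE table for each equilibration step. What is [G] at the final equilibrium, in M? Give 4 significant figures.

[G]_eq = 1.723 M

Q₀ = 0.622 vs Keq = 11.91 ⇒ Q<K, forward
Step 1:
                   D          G          J          L
  init        0.4316      1.847     0.1167       4.81
  Δ          -0.1573    -0.1573     0.1049     0.1049
  eq          0.2743       1.69     0.2216      4.915
  solve Keq expr → x = 0.05243; check Q = 11.91
Then add 1.809 M of L.
Step 2:
                   D          G          J          L
  init        0.2743       1.69     0.2216      6.724
  Δ          0.03367    0.03367   -0.02244   -0.02244
  eq           0.308      1.723     0.1991      6.701
  solve Keq expr → x = -0.01122; check Q = 11.91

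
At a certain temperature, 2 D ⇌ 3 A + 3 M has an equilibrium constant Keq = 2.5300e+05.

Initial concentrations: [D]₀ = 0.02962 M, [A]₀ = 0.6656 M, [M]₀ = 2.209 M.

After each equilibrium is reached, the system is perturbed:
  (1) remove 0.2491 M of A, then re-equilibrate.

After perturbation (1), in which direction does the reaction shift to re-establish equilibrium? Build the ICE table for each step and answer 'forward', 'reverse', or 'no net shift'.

Q₀ = 3623 vs Keq = 2.5300e+05 ⇒ Q<K, forward
Step 1:
                    D           A           M
  Initial     0.02962      0.6656       2.209
  Change     -0.02566     0.03849     0.03849
  Equil      0.003958      0.7041       2.247
  solve Keq expr → x = 0.01283; check Q = 2.5300e+05
Then remove 0.2491 M of A.
Step 2:
                    D           A           M
  Initial    0.003958       0.455       2.247
  Change    -0.001879    0.002818    0.002818
  Equil      0.002079      0.4578        2.25
  solve Keq expr → x = 9.3935e-04; check Q = 2.5300e+05

Direction: forward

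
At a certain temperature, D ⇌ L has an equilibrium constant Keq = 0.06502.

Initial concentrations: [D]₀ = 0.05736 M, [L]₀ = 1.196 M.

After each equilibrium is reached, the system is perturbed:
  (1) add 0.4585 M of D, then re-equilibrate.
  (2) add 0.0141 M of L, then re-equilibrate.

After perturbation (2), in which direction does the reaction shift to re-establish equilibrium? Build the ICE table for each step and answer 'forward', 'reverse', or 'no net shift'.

Direction: reverse

Q₀ = 20.85 vs Keq = 0.06502 ⇒ Q>K, reverse
Step 1:
                   D          L
  Initial    0.05736      1.196
  Change       1.119     -1.119
  Equil        1.177    0.07652
  solve Keq expr → x = -1.119; check Q = 0.06502
Then add 0.4585 M of D.
Step 2:
                   D          L
  Initial      1.635    0.07652
  Change    -0.02799    0.02799
  Equil        1.607     0.1045
  solve Keq expr → x = 0.02799; check Q = 0.06502
Then add 0.0141 M of L.
Step 3:
                   D          L
  Initial      1.607     0.1186
  Change     0.01324   -0.01324
  Equil        1.621     0.1054
  solve Keq expr → x = -0.01324; check Q = 0.06502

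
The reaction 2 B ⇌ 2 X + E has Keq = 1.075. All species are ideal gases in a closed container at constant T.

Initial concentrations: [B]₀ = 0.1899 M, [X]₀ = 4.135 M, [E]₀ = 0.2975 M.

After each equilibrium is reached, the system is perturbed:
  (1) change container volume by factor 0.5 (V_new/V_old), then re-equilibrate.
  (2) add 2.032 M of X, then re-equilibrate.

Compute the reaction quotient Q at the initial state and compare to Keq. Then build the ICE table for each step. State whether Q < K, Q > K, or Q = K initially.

Q₀ = 141.1 vs Keq = 1.075 ⇒ Q>K, reverse
Step 1:
                    B           X           E
  init         0.1899       4.135      0.2975
  Δ            0.5138     -0.5138     -0.2569
  eq           0.7037       3.621      0.0406
  solve Keq expr → x = -0.2569; check Q = 1.075
Then change container volume by factor 0.5 (V_new/V_old).
Step 2:
                    B           X           E
  init          1.407       7.242     0.08119
  Δ           0.07101    -0.07101    -0.03551
  eq            1.478       7.171     0.04569
  solve Keq expr → x = -0.03551; check Q = 1.075
Then add 2.032 M of X.
Step 3:
                    B           X           E
  init          1.478       9.203     0.04569
  Δ           0.03297    -0.03297    -0.01649
  eq            1.511        9.17      0.0292
  solve Keq expr → x = -0.01649; check Q = 1.075

Q₀ = 141.1; Q > K (proceeds reverse)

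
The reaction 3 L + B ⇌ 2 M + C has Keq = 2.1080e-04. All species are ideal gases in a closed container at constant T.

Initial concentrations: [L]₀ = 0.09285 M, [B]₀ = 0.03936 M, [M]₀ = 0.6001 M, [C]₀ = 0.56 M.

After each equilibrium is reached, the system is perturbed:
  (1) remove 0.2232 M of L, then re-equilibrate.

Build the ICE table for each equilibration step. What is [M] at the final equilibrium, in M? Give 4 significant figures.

Q₀ = 6401 vs Keq = 2.1080e-04 ⇒ Q>K, reverse
Step 1:
                   L          B          M          C
  Initial    0.09285    0.03936     0.6001       0.56
  Change       0.877     0.2923    -0.5847    -0.2923
  Equil       0.9698     0.3317    0.01544     0.2677
  solve Keq expr → x = -0.2923; check Q = 2.1080e-04
Then remove 0.2232 M of L.
Step 2:
                   L          B          M          C
  Initial     0.7466     0.3317    0.01544     0.2677
  Change     0.00716   0.002387  -0.004773  -0.002387
  Equil       0.7538     0.3341    0.01066     0.2653
  solve Keq expr → x = -0.002387; check Q = 2.1080e-04

[M]_eq = 0.01066 M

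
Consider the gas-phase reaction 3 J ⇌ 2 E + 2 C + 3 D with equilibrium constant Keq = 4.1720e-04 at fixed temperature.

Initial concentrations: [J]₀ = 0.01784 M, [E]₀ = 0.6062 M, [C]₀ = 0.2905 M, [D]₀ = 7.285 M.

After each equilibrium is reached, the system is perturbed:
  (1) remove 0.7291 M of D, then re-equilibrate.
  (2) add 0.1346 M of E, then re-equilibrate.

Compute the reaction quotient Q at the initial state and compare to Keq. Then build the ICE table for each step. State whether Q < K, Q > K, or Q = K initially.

Q₀ = 2.1117e+06; Q > K (proceeds reverse)

Q₀ = 2.1117e+06 vs Keq = 4.1720e-04 ⇒ Q>K, reverse
Step 1:
                   J          E          C          D
  init       0.01784     0.6062     0.2905      7.285
  Δ           0.4341    -0.2894    -0.2894    -0.4341
  eq           0.452     0.3168   0.001092      6.851
  solve Keq expr → x = -0.1447; check Q = 4.1720e-04
Then remove 0.7291 M of D.
Step 2:
                   J          E          C          D
  init         0.452     0.3168   0.001092      6.122
  Δ       -2.9803e-04 1.9869e-04 1.9869e-04 2.9803e-04
  eq          0.4517      0.317   0.001291      6.122
  solve Keq expr → x = 9.9344e-05; check Q = 4.1720e-04
Then add 0.1346 M of E.
Step 3:
                   J          E          C          D
  init        0.4517     0.4516   0.001291      6.122
  Δ       5.7333e-04 -3.8222e-04 -3.8222e-04 -5.7333e-04
  eq          0.4522     0.4512 9.0895e-04      6.122
  solve Keq expr → x = -1.9111e-04; check Q = 4.1720e-04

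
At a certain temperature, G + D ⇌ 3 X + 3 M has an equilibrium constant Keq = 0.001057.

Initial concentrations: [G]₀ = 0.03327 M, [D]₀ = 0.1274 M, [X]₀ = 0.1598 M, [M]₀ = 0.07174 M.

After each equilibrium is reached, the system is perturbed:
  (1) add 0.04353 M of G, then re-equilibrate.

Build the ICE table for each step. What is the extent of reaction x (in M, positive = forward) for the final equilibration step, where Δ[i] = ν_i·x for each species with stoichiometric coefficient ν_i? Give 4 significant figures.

Q₀ = 3.5546e-04 vs Keq = 0.001057 ⇒ Q<K, forward
Step 1:
                    G           D           X           M
  I           0.03327      0.1274      0.1598     0.07174
  C         -0.005243   -0.005243     0.01573     0.01573
  E           0.02803      0.1222      0.1755     0.08747
  solve Keq expr → x = 0.005243; check Q = 0.001057
Then add 0.04353 M of G.
Step 2:
                    G           D           X           M
  I           0.07156      0.1222      0.1755     0.08747
  C         -0.005649   -0.005649     0.01695     0.01695
  E           0.06591      0.1165      0.1925      0.1044
  solve Keq expr → x = 0.005649; check Q = 0.001057

x = 0.005649 M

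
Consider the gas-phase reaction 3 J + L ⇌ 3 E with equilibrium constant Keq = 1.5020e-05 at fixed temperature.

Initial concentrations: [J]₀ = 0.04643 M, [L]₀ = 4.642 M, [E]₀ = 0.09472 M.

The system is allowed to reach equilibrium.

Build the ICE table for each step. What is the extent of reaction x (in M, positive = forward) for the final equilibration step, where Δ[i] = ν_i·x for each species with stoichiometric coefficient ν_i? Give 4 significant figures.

Q₀ = 1.829 vs Keq = 1.5020e-05 ⇒ Q>K, reverse
Step 1:
                   J          L          E
  Initial    0.04643      4.642    0.09472
  Change     0.08913    0.02971   -0.08913
  Equil       0.1356      4.672   0.005591
  solve Keq expr → x = -0.02971; check Q = 1.5020e-05

x = -0.02971 M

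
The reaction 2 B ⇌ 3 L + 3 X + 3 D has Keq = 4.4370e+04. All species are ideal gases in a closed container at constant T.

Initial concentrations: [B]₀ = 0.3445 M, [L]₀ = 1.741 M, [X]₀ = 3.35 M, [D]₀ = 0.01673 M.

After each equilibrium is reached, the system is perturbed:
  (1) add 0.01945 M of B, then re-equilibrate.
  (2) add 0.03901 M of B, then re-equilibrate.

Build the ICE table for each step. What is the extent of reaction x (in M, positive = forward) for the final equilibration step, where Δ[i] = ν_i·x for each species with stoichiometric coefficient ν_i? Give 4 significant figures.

x = 0.01536 M

Q₀ = 0.007828 vs Keq = 4.4370e+04 ⇒ Q<K, forward
Step 1:
                    B           L           X           D
  Initial      0.3445       1.741        3.35     0.01673
  Change      -0.3066      0.4599      0.4599      0.4599
  Equil       0.03793       2.201        3.81      0.4766
  solve Keq expr → x = 0.1533; check Q = 4.4370e+04
Then add 0.01945 M of B.
Step 2:
                    B           L           X           D
  Initial     0.05738       2.201        3.81      0.4766
  Change     -0.01559     0.02339     0.02339     0.02339
  Equil       0.04178       2.224       3.833         0.5
  solve Keq expr → x = 0.007796; check Q = 4.4370e+04
Then add 0.03901 M of B.
Step 3:
                    B           L           X           D
  Initial     0.08079       2.224       3.833         0.5
  Change     -0.03072     0.04608     0.04608     0.04608
  Equil       0.05007        2.27       3.879      0.5461
  solve Keq expr → x = 0.01536; check Q = 4.4370e+04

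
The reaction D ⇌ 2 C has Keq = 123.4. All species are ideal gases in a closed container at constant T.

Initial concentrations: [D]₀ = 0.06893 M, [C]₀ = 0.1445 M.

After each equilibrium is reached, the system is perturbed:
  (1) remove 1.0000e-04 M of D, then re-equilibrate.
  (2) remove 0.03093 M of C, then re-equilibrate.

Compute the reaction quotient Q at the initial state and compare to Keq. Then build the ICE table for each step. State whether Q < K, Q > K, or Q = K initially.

Q₀ = 0.3029 vs Keq = 123.4 ⇒ Q<K, forward
Step 1:
                   D          C
  init       0.06893     0.1445
  Δ         -0.06829     0.1366
  eq      6.4024e-04     0.2811
  solve Keq expr → x = 0.06829; check Q = 123.4
Then remove 1.0000e-04 M of D.
Step 2:
                   D          C
  init    5.4024e-04     0.2811
  Δ       9.9097e-05 -1.9819e-04
  eq      6.3934e-04     0.2809
  solve Keq expr → x = -9.9097e-05; check Q = 123.4
Then remove 0.03093 M of C.
Step 3:
                   D          C
  init    6.3934e-04       0.25
  Δ       -1.3198e-04 2.6396e-04
  eq      5.0736e-04     0.2502
  solve Keq expr → x = 1.3198e-04; check Q = 123.4

Q₀ = 0.3029; Q < K (proceeds forward)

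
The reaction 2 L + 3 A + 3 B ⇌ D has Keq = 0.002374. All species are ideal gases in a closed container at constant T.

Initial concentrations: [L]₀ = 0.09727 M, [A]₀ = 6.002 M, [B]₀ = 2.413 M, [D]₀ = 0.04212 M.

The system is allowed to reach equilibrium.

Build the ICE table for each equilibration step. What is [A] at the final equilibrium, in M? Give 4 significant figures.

Q₀ = 0.001465 vs Keq = 0.002374 ⇒ Q<K, forward
Step 1:
                  L         A         B         D
  init      0.09727     6.002     2.413   0.04212
  Δ        -0.01349  -0.02023  -0.02023  0.006743
  eq        0.08378     5.982     2.393   0.04886
  solve Keq expr → x = 0.006743; check Q = 0.002374

[A]_eq = 5.982 M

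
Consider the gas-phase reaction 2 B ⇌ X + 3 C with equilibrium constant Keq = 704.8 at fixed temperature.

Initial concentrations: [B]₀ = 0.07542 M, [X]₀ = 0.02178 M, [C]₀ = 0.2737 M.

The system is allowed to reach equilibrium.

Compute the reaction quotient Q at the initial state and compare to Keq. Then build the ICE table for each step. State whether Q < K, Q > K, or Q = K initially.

Q₀ = 0.07851 vs Keq = 704.8 ⇒ Q<K, forward
Step 1:
                    B           X           C
  Initial     0.07542     0.02178      0.2737
  Change     -0.07326     0.03663      0.1099
  Equil      0.002163     0.05841      0.3836
  solve Keq expr → x = 0.03663; check Q = 704.8

Q₀ = 0.07851; Q < K (proceeds forward)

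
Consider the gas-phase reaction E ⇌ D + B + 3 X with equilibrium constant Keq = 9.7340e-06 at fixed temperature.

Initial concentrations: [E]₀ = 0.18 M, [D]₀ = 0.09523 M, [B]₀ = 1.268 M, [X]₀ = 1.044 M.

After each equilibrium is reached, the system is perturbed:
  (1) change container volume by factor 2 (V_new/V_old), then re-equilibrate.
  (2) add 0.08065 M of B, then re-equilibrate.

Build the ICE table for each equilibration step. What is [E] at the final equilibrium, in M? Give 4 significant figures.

Q₀ = 0.7633 vs Keq = 9.7340e-06 ⇒ Q>K, reverse
Step 1:
                    E           D           B           X
  I              0.18     0.09523       1.268       1.044
  C           0.09522    -0.09522    -0.09522     -0.2857
  E            0.2752  5.2384e-06       1.173      0.7583
  solve Keq expr → x = -0.09522; check Q = 9.7340e-06
Then change container volume by factor 2 (V_new/V_old).
Step 2:
                    E           D           B           X
  I            0.1376  2.6192e-06      0.5864      0.3792
  C       -3.9234e-05  3.9234e-05  3.9234e-05  1.1770e-04
  E            0.1376  4.1853e-05      0.5864      0.3793
  solve Keq expr → x = 3.9234e-05; check Q = 9.7340e-06
Then add 0.08065 M of B.
Step 3:
                    E           D           B           X
  I            0.1376  4.1853e-05      0.6671      0.3793
  C        5.0540e-06 -5.0540e-06 -5.0540e-06 -1.5162e-05
  E            0.1376  3.6799e-05      0.6671      0.3793
  solve Keq expr → x = -5.0540e-06; check Q = 9.7340e-06

[E]_eq = 0.1376 M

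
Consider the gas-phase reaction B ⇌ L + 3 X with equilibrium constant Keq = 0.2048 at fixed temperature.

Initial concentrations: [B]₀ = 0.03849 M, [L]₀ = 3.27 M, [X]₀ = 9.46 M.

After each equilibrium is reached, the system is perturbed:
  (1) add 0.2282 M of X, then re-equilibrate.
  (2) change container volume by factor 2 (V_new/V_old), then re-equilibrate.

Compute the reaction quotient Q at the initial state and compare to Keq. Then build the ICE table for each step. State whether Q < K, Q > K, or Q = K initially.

Q₀ = 7.1924e+04 vs Keq = 0.2048 ⇒ Q>K, reverse
Step 1:
                   B          L          X
  init       0.03849       3.27       9.46
  Δ            2.797     -2.797      -8.39
  eq           2.835     0.4735       1.07
  solve Keq expr → x = -2.797; check Q = 0.2048
Then add 0.2282 M of X.
Step 2:
                   B          L          X
  init         2.835     0.4735      1.299
  Δ          0.05774   -0.05774    -0.1732
  eq           2.893     0.4157      1.125
  solve Keq expr → x = -0.05774; check Q = 0.2048
Then change container volume by factor 2 (V_new/V_old).
Step 3:
                   B          L          X
  init         1.446     0.2079     0.5627
  Δ           -0.124      0.124     0.3719
  eq           1.322     0.3318     0.9345
  solve Keq expr → x = 0.124; check Q = 0.2048

Q₀ = 7.1924e+04; Q > K (proceeds reverse)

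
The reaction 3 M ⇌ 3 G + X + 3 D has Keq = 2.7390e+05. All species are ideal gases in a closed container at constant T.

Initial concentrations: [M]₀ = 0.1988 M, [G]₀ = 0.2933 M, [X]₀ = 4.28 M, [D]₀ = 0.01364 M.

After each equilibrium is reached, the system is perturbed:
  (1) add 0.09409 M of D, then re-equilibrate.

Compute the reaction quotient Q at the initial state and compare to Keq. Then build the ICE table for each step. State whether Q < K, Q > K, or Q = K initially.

Q₀ = 3.4880e-05 vs Keq = 2.7390e+05 ⇒ Q<K, forward
Step 1:
                    M           G           X           D
  Initial      0.1988      0.2933        4.28     0.01364
  Change      -0.1962      0.1962     0.06541      0.1962
  Equil      0.002581      0.4895       4.345      0.2099
  solve Keq expr → x = 0.06541; check Q = 2.7390e+05
Then add 0.09409 M of D.
Step 2:
                    M           G           X           D
  Initial    0.002581      0.4895       4.345      0.3039
  Change     0.001135   -0.001135 -3.7821e-04   -0.001135
  Equil      0.003716      0.4884       4.345      0.3028
  solve Keq expr → x = -3.7821e-04; check Q = 2.7390e+05

Q₀ = 3.4880e-05; Q < K (proceeds forward)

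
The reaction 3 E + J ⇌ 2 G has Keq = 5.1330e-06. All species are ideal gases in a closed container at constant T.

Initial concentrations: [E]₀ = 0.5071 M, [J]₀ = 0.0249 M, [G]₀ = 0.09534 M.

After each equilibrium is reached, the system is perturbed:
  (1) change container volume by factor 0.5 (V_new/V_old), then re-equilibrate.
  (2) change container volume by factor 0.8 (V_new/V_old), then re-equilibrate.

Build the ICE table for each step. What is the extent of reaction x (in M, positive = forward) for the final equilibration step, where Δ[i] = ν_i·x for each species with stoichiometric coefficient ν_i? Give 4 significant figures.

Q₀ = 2.799 vs Keq = 5.1330e-06 ⇒ Q>K, reverse
Step 1:
                  E         J         G
  Initial    0.5071    0.0249   0.09534
  Change     0.1425   0.04751  -0.09502
  Equil      0.6496   0.07241 3.1922e-04
  solve Keq expr → x = -0.04751; check Q = 5.1330e-06
Then change container volume by factor 0.5 (V_new/V_old).
Step 2:
                  E         J         G
  Initial     1.299    0.1448 6.3843e-04
  Change  -9.5344e-04 -3.1781e-04 6.3563e-04
  Equil       1.298    0.1445  0.001274
  solve Keq expr → x = 3.1781e-04; check Q = 5.1330e-06
Then change container volume by factor 0.8 (V_new/V_old).
Step 3:
                  E         J         G
  Initial     1.623    0.1806  0.001593
  Change  -5.9394e-04 -1.9798e-04 3.9596e-04
  Equil       1.622    0.1804  0.001989
  solve Keq expr → x = 1.9798e-04; check Q = 5.1330e-06

x = 1.9798e-04 M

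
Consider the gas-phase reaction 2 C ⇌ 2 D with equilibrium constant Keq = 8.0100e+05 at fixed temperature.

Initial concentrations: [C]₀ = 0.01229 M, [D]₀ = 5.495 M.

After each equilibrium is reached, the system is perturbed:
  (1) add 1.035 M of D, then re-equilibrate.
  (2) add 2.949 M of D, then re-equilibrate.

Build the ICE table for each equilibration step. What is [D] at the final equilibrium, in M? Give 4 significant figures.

Q₀ = 1.9991e+05 vs Keq = 8.0100e+05 ⇒ Q<K, forward
Step 1:
                   C          D
  I          0.01229      5.495
  C        -0.006143   0.006143
  E         0.006147      5.501
  solve Keq expr → x = 0.003072; check Q = 8.0100e+05
Then add 1.035 M of D.
Step 2:
                   C          D
  I         0.006147      6.536
  C         0.001155  -0.001155
  E         0.007302      6.535
  solve Keq expr → x = -5.7758e-04; check Q = 8.0100e+05
Then add 2.949 M of D.
Step 3:
                   C          D
  I         0.007302      9.484
  C         0.003291  -0.003291
  E          0.01059      9.481
  solve Keq expr → x = -0.001646; check Q = 8.0100e+05

[D]_eq = 9.481 M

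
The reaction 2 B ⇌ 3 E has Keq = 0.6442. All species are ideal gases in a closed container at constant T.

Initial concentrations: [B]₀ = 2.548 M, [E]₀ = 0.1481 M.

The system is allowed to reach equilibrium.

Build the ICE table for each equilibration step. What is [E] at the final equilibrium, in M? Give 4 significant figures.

[E]_eq = 1.276 M

Q₀ = 5.0034e-04 vs Keq = 0.6442 ⇒ Q<K, forward
Step 1:
                  B         E
  init        2.548    0.1481
  Δ          -0.752     1.128
  eq          1.796     1.276
  solve Keq expr → x = 0.376; check Q = 0.6442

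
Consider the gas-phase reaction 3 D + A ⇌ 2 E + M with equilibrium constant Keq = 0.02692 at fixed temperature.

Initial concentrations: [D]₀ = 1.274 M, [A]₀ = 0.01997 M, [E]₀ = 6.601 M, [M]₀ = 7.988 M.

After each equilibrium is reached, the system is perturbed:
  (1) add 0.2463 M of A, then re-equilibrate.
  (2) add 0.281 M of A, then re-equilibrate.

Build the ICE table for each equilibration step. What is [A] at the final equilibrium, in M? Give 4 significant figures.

Q₀ = 8429 vs Keq = 0.02692 ⇒ Q>K, reverse
Step 1:
                  D         A         E         M
  I           1.274   0.01997     6.601     7.988
  C           6.567     2.189    -4.378    -2.189
  E           7.841     2.209     2.223     5.799
  solve Keq expr → x = -2.189; check Q = 0.02692
Then add 0.2463 M of A.
Step 2:
                  D         A         E         M
  I           7.841     2.455     2.223     5.799
  C        -0.09031   -0.0301   0.06021    0.0301
  E            7.75     2.425     2.283     5.829
  solve Keq expr → x = 0.0301; check Q = 0.02692
Then add 0.281 M of A.
Step 3:
                  D         A         E         M
  I            7.75     2.706     2.283     5.829
  C        -0.09564  -0.03188   0.06376   0.03188
  E           7.655     2.674     2.347     5.861
  solve Keq expr → x = 0.03188; check Q = 0.02692

[A]_eq = 2.674 M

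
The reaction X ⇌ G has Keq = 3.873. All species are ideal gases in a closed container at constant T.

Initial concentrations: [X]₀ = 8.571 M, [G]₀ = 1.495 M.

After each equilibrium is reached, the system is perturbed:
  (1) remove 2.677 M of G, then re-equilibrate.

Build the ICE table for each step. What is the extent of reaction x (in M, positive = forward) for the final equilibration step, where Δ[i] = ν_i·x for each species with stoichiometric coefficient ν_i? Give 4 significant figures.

Q₀ = 0.1744 vs Keq = 3.873 ⇒ Q<K, forward
Step 1:
                  X         G
  I           8.571     1.495
  C          -6.505     6.505
  E           2.066         8
  solve Keq expr → x = 6.505; check Q = 3.873
Then remove 2.677 M of G.
Step 2:
                  X         G
  I           2.066     5.323
  C         -0.5494    0.5494
  E           1.516     5.873
  solve Keq expr → x = 0.5494; check Q = 3.873

x = 0.5494 M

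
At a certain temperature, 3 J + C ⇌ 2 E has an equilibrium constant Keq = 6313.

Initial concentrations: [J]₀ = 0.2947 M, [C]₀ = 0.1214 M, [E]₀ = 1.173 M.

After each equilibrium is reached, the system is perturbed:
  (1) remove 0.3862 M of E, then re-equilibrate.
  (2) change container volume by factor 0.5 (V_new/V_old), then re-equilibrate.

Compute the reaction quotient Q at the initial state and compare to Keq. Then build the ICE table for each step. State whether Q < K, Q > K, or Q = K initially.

Q₀ = 442.8; Q < K (proceeds forward)

Q₀ = 442.8 vs Keq = 6313 ⇒ Q<K, forward
Step 1:
                  J         C         E
  Initial    0.2947    0.1214     1.173
  Change    -0.1434   -0.0478    0.0956
  Equil      0.1513    0.0736     1.269
  solve Keq expr → x = 0.0478; check Q = 6313
Then remove 0.3862 M of E.
Step 2:
                  J         C         E
  Initial    0.1513    0.0736    0.8824
  Change   -0.02588 -0.008625   0.01725
  Equil      0.1254   0.06498    0.8996
  solve Keq expr → x = 0.008625; check Q = 6313
Then change container volume by factor 0.5 (V_new/V_old).
Step 3:
                  J         C         E
  Initial    0.2509      0.13     1.799
  Change   -0.07747  -0.02582   0.05165
  Equil      0.1734    0.1041     1.851
  solve Keq expr → x = 0.02582; check Q = 6313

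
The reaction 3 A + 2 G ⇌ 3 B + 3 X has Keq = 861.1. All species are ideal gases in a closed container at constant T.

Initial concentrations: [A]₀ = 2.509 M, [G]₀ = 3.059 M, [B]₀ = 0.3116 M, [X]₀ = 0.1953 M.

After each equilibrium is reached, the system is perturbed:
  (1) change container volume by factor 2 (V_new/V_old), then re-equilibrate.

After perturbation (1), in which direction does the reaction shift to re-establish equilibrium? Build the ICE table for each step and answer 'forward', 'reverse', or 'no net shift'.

Q₀ = 1.5249e-06 vs Keq = 861.1 ⇒ Q<K, forward
Step 1:
                  A         G         B         X
  Initial     2.509     3.059    0.3116    0.1953
  Change     -2.096    -1.397     2.096     2.096
  Equil      0.4132     1.662     2.407     2.291
  solve Keq expr → x = 0.6986; check Q = 861.1
Then change container volume by factor 2 (V_new/V_old).
Step 2:
                  A         G         B         X
  Initial    0.2066    0.8309     1.204     1.146
  Change   -0.03094  -0.02063   0.03094   0.03094
  Equil      0.1757    0.8103     1.235     1.176
  solve Keq expr → x = 0.01031; check Q = 861.1

Direction: forward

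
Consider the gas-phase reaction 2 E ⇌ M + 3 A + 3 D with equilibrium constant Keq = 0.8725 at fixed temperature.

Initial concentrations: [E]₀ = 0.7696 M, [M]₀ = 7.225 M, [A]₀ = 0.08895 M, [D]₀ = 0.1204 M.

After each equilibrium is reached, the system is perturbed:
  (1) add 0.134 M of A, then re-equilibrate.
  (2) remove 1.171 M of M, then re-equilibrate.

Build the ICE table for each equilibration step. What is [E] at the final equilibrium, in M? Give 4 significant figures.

Q₀ = 1.4984e-05 vs Keq = 0.8725 ⇒ Q<K, forward
Step 1:
                  E         M         A         D
  init       0.7696     7.225   0.08895    0.1204
  Δ         -0.2948    0.1474    0.4422    0.4422
  eq         0.4748     7.372    0.5311    0.5626
  solve Keq expr → x = 0.1474; check Q = 0.8725
Then add 0.134 M of A.
Step 2:
                  E         M         A         D
  init       0.4748     7.372    0.6651    0.5626
  Δ         0.03449  -0.01725  -0.05174  -0.05174
  eq         0.5093     7.355    0.6134    0.5109
  solve Keq expr → x = -0.01725; check Q = 0.8725
Then remove 1.171 M of M.
Step 3:
                  E         M         A         D
  init       0.5093     6.184    0.6134    0.5109
  Δ       -0.008671  0.004335   0.01301   0.01301
  eq         0.5006     6.188    0.6264    0.5239
  solve Keq expr → x = 0.004335; check Q = 0.8725

[E]_eq = 0.5006 M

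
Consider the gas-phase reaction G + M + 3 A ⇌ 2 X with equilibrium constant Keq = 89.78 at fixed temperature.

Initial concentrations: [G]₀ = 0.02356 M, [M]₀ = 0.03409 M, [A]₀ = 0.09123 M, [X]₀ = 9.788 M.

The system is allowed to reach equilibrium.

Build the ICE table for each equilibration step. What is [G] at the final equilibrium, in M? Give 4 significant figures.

[G]_eq = 0.4969 M

Q₀ = 1.5710e+08 vs Keq = 89.78 ⇒ Q>K, reverse
Step 1:
                   G          M          A          X
  Initial    0.02356    0.03409    0.09123      9.788
  Change      0.4734     0.4734       1.42    -0.9468
  Equil       0.4969     0.5075      1.511      8.841
  solve Keq expr → x = -0.4734; check Q = 89.78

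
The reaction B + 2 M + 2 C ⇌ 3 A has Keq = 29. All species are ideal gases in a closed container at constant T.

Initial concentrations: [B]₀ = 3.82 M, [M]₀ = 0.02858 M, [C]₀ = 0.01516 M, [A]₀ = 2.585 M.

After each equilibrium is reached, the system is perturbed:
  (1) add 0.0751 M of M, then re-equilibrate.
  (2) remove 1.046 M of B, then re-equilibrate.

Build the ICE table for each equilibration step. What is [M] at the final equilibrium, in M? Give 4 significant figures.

[M]_eq = 0.572 M

Q₀ = 2.4088e+07 vs Keq = 29 ⇒ Q>K, reverse
Step 1:
                  B         M         C         A
  init         3.82   0.02858   0.01516     2.585
  Δ          0.2334    0.4667    0.4667   -0.7001
  eq          4.053    0.4953    0.4819     1.885
  solve Keq expr → x = -0.2334; check Q = 29
Then add 0.0751 M of M.
Step 2:
                  B         M         C         A
  init        4.053    0.5704    0.4819     1.885
  Δ        -0.01364  -0.02728  -0.02728   0.04092
  eq           4.04    0.5431    0.4546     1.926
  solve Keq expr → x = 0.01364; check Q = 29
Then remove 1.046 M of B.
Step 3:
                  B         M         C         A
  init        2.994    0.5431    0.4546     1.926
  Δ         0.01443   0.02886   0.02886  -0.04329
  eq          3.008     0.572    0.4835     1.883
  solve Keq expr → x = -0.01443; check Q = 29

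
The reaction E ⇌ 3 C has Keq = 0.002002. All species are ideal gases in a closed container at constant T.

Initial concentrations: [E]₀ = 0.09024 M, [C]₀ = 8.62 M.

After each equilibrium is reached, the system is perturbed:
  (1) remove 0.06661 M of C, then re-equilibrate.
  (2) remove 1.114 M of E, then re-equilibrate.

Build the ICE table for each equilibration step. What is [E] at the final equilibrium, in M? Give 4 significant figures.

Q₀ = 7098 vs Keq = 0.002002 ⇒ Q>K, reverse
Step 1:
                    E           C
  init        0.09024        8.62
  Δ             2.813       -8.44
  eq            2.904      0.1798
  solve Keq expr → x = -2.813; check Q = 0.002002
Then remove 0.06661 M of C.
Step 2:
                    E           C
  init          2.904      0.1132
  Δ          -0.02205     0.06615
  eq            2.882      0.1793
  solve Keq expr → x = 0.02205; check Q = 0.002002
Then remove 1.114 M of E.
Step 3:
                    E           C
  init          1.768      0.1793
  Δ          0.008902    -0.02671
  eq            1.776      0.1526
  solve Keq expr → x = -0.008902; check Q = 0.002002

[E]_eq = 1.776 M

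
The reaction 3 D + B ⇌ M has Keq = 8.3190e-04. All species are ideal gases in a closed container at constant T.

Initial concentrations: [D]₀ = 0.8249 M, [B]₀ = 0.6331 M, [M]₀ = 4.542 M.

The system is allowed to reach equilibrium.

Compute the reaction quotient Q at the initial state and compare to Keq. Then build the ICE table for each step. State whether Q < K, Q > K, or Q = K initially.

Q₀ = 12.78; Q > K (proceeds reverse)

Q₀ = 12.78 vs Keq = 8.3190e-04 ⇒ Q>K, reverse
Step 1:
                    D           B           M
  Initial      0.8249      0.6331       4.542
  Change         7.99       2.663      -2.663
  Equil         8.815       3.297       1.879
  solve Keq expr → x = -2.663; check Q = 8.3190e-04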